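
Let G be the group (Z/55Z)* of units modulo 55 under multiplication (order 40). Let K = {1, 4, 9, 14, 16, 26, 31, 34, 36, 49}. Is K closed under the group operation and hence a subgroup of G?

|K| = 10 divides |G| = 40, consistent with Lagrange.
K contains the identity, every element's inverse is in K, and K is closed under ·: it is a subgroup.
In fact K = ⟨4⟩.

Yes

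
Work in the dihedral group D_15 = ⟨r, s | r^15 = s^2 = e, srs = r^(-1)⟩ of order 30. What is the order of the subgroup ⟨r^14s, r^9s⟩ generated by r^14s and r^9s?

6

|⟨r^14s⟩| = 2 and |⟨r^9s⟩| = 2, so |H| is a multiple of lcm(2, 2) = 2 and divides |G| = 30.
Closing under the operation: H = {e, r^5, r^10, r^4s, r^9s, r^14s}, so |H| = 6.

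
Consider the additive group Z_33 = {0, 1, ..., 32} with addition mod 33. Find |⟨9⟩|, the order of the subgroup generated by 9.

In Z_33, the order of an element a is n/gcd(a, n).
gcd(9, 33) = 3, so |⟨9⟩| = 33/3 = 11.

11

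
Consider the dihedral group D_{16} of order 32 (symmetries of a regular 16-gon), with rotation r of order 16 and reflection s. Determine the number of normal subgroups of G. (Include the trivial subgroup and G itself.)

8

G has 36 subgroups. Checking conjugation-invariance by order — order 1: 1/1 normal; order 2: 1/17 normal; order 4: 1/9 normal; order 8: 1/5 normal; order 16: 3/3 normal; order 32: 1/1 normal.
Total normal subgroups: 8.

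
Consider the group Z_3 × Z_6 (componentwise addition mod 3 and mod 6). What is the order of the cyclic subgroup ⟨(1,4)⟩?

3

The order of (1,4) in Z_3 × Z_6 is lcm(ord(1) in Z_3, ord(4) in Z_6).
ord(1) = 3 and ord(4) = 3, so |⟨(1,4)⟩| = lcm(3, 3) = 3.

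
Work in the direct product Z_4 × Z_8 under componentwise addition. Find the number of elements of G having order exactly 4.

An element (a,b) has order lcm(ord(a), ord(b)); count pairs with lcm equal to 4.
Enumerating gives 12 such elements.

12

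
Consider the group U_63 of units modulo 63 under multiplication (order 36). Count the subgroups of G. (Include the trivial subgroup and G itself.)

|G| = 36, so by Lagrange every subgroup order divides 36. Divisors: 1, 2, 3, 4, 6, 9, 12, 18, 36.
Subgroups by order — order 1: 1; order 2: 3; order 3: 4; order 4: 1; order 6: 12; order 9: 1; order 12: 4; order 18: 3; order 36: 1.
Total: 1 + 3 + 4 + 1 + 12 + 1 + 4 + 3 + 1 = 30.

30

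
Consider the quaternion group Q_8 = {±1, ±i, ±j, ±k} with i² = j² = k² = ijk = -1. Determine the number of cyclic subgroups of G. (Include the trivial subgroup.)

5

A cyclic subgroup of order d is generated by each of its φ(d) elements of order d, so the cyclic subgroups of order d number (#elements of order d)/φ(d).
Cyclic subgroups by order — order 1: 1; order 2: 1; order 4: 3.
Total: 5.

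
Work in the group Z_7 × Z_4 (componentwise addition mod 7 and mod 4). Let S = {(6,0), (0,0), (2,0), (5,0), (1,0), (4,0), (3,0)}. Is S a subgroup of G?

|S| = 7 divides |G| = 28, consistent with Lagrange.
S contains the identity, every element's inverse is in S, and S is closed under +: it is a subgroup.
In fact S = ⟨(4,0)⟩.

Yes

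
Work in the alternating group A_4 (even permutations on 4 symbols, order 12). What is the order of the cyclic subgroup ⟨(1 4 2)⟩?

3

Computing powers of (1 4 2): the smallest k with ((1 4 2))^k = e is k = 3.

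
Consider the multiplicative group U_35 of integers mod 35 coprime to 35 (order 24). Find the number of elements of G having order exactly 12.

8

The elements of order 12 are: 2, 3, 12, 17, 18, 23, 32, 33.
That's 8.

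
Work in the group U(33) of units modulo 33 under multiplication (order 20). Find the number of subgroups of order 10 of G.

3

|G| = 20 and 10 | 20, so subgroups of order 10 are possible by Lagrange.
The subgroups of order 10 are: {1, 4, 7, 10, 13, 16, 19, 25, 28, 31}; {1, 4, 5, 14, 16, 20, 23, 25, 26, 31}; {1, 2, 4, 8, 16, 17, 25, 29, 31, 32}.
So G has 3 subgroups of order 10.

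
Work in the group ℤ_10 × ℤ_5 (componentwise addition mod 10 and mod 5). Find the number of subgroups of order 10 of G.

6

|G| = 50 and 10 | 50, so subgroups of order 10 are possible by Lagrange.
The subgroups of order 10 are: {(0,0), (0,1), (0,2), (0,3), (0,4), (5,0), (5,1), (5,2), (5,3), (5,4)}; {(0,0), (1,0), (2,0), (3,0), (4,0), (5,0), (6,0), (7,0), (8,0), (9,0)}; {(0,0), (1,1), (2,2), (3,3), (4,4), (5,0), (6,1), (7,2), (8,3), (9,4)}; {(0,0), (1,2), (2,4), (3,1), (4,3), (5,0), (6,2), (7,4), (8,1), (9,3)}; … (6 in all).
So G has 6 subgroups of order 10.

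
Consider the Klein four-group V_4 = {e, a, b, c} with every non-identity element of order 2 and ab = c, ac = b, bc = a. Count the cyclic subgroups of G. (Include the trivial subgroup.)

4

A cyclic subgroup of order d is generated by each of its φ(d) elements of order d, so the cyclic subgroups of order d number (#elements of order d)/φ(d).
Cyclic subgroups by order — order 1: 1; order 2: 3.
Total: 4.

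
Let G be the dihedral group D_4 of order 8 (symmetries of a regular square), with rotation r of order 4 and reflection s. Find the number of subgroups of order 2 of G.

|G| = 8 and 2 | 8, so subgroups of order 2 are possible by Lagrange.
The subgroups of order 2 are: {e, r^2}; {e, r^2s}; {e, r^3s}; {e, rs}; … (5 in all).
So G has 5 subgroups of order 2.

5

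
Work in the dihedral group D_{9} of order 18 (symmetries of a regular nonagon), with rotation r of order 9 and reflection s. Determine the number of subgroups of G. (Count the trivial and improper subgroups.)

|G| = 18, so by Lagrange every subgroup order divides 18. Divisors: 1, 2, 3, 6, 9, 18.
Subgroups by order — order 1: 1; order 2: 9; order 3: 1; order 6: 3; order 9: 1; order 18: 1.
Total: 1 + 9 + 1 + 3 + 1 + 1 = 16.

16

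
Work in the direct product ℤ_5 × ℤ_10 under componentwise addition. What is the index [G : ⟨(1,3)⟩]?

5

|⟨(1,3)⟩| = 10 and |G| = 50.
By Lagrange, [G : H] = |G|/|H| = 50/10 = 5.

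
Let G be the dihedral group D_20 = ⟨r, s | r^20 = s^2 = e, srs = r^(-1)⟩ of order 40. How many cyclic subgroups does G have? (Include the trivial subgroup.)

26

Group the elements of G by the cyclic subgroup they generate; each cyclic subgroup of order d accounts for φ(d) elements.
Cyclic subgroups by order — order 1: 1; order 2: 21; order 4: 1; order 5: 1; order 10: 1; order 20: 1.
Total: 26.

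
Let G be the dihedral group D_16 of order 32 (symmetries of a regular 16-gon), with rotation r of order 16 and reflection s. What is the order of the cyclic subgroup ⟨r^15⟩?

Computing powers of r^15: the smallest k with (r^15)^k = e is k = 16.

16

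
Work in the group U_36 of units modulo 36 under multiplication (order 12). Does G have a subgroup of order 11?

No

11 does not divide |G| = 12, so by Lagrange no subgroup of order 11 exists.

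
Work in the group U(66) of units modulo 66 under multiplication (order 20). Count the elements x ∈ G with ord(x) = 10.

12

Enumerating element orders in G gives 12 elements of order 10.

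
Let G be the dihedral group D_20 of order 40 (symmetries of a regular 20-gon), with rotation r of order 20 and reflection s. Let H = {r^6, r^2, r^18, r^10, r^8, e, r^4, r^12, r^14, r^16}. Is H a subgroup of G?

Yes

|H| = 10 divides |G| = 40, consistent with Lagrange.
H contains the identity, every element's inverse is in H, and H is closed under ·: it is a subgroup.
In fact H = ⟨r^18⟩.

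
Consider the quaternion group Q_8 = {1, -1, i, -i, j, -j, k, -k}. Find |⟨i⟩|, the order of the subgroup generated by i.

4

Computing powers of i: the smallest k with (i)^k = e is k = 4.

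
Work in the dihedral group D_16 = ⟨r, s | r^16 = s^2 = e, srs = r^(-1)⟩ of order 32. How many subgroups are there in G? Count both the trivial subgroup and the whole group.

36

|G| = 32, so by Lagrange every subgroup order divides 32. Divisors: 1, 2, 4, 8, 16, 32.
Subgroups by order — order 1: 1; order 2: 17; order 4: 9; order 8: 5; order 16: 3; order 32: 1.
Total: 1 + 17 + 9 + 5 + 3 + 1 = 36.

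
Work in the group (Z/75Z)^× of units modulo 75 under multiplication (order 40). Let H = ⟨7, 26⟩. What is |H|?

|⟨7⟩| = 4 and |⟨26⟩| = 2, so |H| is a multiple of lcm(4, 2) = 4 and divides |G| = 40.
Closing under the operation: H = {1, 7, 26, 32, 43, 49, 68, 74}, so |H| = 8.

8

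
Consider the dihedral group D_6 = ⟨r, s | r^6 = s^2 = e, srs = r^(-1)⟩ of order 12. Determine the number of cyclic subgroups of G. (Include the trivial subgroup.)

10

A cyclic subgroup of order d is generated by each of its φ(d) elements of order d, so the cyclic subgroups of order d number (#elements of order d)/φ(d).
Cyclic subgroups by order — order 1: 1; order 2: 7; order 3: 1; order 6: 1.
Total: 10.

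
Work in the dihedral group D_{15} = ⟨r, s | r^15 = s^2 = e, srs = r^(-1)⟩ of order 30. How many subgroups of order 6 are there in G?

|G| = 30 and 6 | 30, so subgroups of order 6 are possible by Lagrange.
The subgroups of order 6 are: {e, r^5, r^10, s, r^5s, r^10s}; {e, r^5, r^10, rs, r^6s, r^11s}; {e, r^5, r^10, r^2s, r^7s, r^12s}; {e, r^5, r^10, r^3s, r^8s, r^13s}; … (5 in all).
So G has 5 subgroups of order 6.

5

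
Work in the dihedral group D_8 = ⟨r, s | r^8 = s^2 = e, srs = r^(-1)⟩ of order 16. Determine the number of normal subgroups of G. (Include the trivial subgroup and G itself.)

G has 19 subgroups. Checking conjugation-invariance by order — order 1: 1/1 normal; order 2: 1/9 normal; order 4: 1/5 normal; order 8: 3/3 normal; order 16: 1/1 normal.
Total normal subgroups: 7.

7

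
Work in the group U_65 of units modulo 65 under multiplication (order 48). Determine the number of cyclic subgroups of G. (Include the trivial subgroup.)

A cyclic subgroup of order d is generated by each of its φ(d) elements of order d, so the cyclic subgroups of order d number (#elements of order d)/φ(d).
Cyclic subgroups by order — order 1: 1; order 2: 3; order 3: 1; order 4: 6; order 6: 3; order 12: 6.
Total: 20.

20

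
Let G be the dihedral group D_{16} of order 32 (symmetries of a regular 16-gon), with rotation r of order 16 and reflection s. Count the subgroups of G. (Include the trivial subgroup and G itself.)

36

|G| = 32, so by Lagrange every subgroup order divides 32. Divisors: 1, 2, 4, 8, 16, 32.
Subgroups by order — order 1: 1; order 2: 17; order 4: 9; order 8: 5; order 16: 3; order 32: 1.
Total: 1 + 17 + 9 + 5 + 3 + 1 = 36.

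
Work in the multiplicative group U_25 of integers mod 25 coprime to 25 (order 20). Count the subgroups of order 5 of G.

1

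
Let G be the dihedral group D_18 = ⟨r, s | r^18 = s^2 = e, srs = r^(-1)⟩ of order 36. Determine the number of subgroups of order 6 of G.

|G| = 36 and 6 | 36, so subgroups of order 6 are possible by Lagrange.
The subgroups of order 6 are: {e, r^6, r^12, r^4s, r^10s, r^16s}; {e, r^6, r^12, r^5s, r^11s, r^17s}; {e, r^6, r^12, s, r^6s, r^12s}; {e, r^6, r^12, rs, r^7s, r^13s}; … (7 in all).
So G has 7 subgroups of order 6.

7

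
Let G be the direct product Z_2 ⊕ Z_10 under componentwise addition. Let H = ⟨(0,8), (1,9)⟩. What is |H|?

|⟨(0,8)⟩| = 5 and |⟨(1,9)⟩| = 10, so |H| is a multiple of lcm(5, 10) = 10 and divides |G| = 20.
Closing under the operation: H = {(0,0), (0,2), (0,4), (0,6), (0,8), (1,1), (1,3), (1,5), (1,7), (1,9)}, so |H| = 10.

10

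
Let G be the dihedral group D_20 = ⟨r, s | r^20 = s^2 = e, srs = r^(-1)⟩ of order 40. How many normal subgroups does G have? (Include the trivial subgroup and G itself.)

9

G has 48 subgroups. Checking conjugation-invariance by order — order 1: 1/1 normal; order 2: 1/21 normal; order 4: 1/11 normal; order 5: 1/1 normal; order 8: 0/5 normal; order 10: 1/5 normal; order 20: 3/3 normal; order 40: 1/1 normal.
Total normal subgroups: 9.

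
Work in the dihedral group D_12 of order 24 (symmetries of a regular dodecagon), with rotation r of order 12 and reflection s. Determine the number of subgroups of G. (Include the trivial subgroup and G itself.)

34

|G| = 24, so by Lagrange every subgroup order divides 24. Divisors: 1, 2, 3, 4, 6, 8, 12, 24.
Subgroups by order — order 1: 1; order 2: 13; order 3: 1; order 4: 7; order 6: 5; order 8: 3; order 12: 3; order 24: 1.
Total: 1 + 13 + 1 + 7 + 5 + 3 + 3 + 1 = 34.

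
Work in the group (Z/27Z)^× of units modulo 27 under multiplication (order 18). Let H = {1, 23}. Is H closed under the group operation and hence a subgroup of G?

No

23 ∈ H but its inverse 20 ∉ H, so H is not a subgroup.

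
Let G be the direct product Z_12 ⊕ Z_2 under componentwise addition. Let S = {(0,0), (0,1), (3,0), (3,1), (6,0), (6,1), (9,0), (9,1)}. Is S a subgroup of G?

Yes

|S| = 8 divides |G| = 24, consistent with Lagrange.
S contains the identity, every element's inverse is in S, and S is closed under +: it is a subgroup.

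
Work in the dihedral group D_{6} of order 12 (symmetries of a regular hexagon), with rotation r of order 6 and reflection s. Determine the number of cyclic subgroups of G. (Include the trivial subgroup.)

10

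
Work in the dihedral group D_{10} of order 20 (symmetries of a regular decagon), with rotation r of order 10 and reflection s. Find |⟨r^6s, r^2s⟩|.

|⟨r^6s⟩| = 2 and |⟨r^2s⟩| = 2, so |H| is a multiple of lcm(2, 2) = 2 and divides |G| = 20.
Closing under the operation: H = {e, r^2, r^4, r^6, r^8, s, r^2s, r^4s, r^6s, r^8s}, so |H| = 10.

10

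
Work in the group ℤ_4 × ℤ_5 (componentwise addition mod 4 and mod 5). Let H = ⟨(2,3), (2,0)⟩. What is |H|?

|⟨(2,3)⟩| = 10 and |⟨(2,0)⟩| = 2, so |H| is a multiple of lcm(10, 2) = 10 and divides |G| = 20.
Closing under the operation: H = {(0,0), (0,1), (0,2), (0,3), (0,4), (2,0), (2,1), (2,2), (2,3), (2,4)}, so |H| = 10.

10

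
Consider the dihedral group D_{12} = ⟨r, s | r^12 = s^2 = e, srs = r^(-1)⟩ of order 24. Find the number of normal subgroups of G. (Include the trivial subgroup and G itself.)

G has 34 subgroups. Checking conjugation-invariance by order — order 1: 1/1 normal; order 2: 1/13 normal; order 3: 1/1 normal; order 4: 1/7 normal; order 6: 1/5 normal; order 8: 0/3 normal; order 12: 3/3 normal; order 24: 1/1 normal.
Total normal subgroups: 9.

9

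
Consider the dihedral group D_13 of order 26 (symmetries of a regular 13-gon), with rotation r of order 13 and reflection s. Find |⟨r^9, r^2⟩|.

|⟨r^9⟩| = 13 and |⟨r^2⟩| = 13, so |H| is a multiple of lcm(13, 13) = 13 and divides |G| = 26.
Closing under the operation: H = {e, r, r^2, r^3, r^4, r^5, r^6, r^7, r^8, r^9, r^10, r^11, r^12}, so |H| = 13.

13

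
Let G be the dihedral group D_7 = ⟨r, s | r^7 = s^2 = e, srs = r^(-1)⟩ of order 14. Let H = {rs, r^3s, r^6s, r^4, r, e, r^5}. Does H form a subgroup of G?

No

r ∈ H but its inverse r^6 ∉ H, so H is not a subgroup.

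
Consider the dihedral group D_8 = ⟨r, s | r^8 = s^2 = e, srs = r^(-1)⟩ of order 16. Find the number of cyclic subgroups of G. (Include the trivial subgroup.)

Group the elements of G by the cyclic subgroup they generate; each cyclic subgroup of order d accounts for φ(d) elements.
Cyclic subgroups by order — order 1: 1; order 2: 9; order 4: 1; order 8: 1.
Total: 12.

12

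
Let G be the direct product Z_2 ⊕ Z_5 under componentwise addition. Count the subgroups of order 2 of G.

|G| = 10 and 2 | 10, so subgroups of order 2 are possible by Lagrange.
The subgroups of order 2 are: {(0,0), (1,0)}.
So G has 1 subgroup of order 2.

1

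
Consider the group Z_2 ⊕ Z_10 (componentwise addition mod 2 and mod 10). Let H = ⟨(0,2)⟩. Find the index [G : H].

4

|⟨(0,2)⟩| = 5 and |G| = 20.
By Lagrange, [G : H] = |G|/|H| = 20/5 = 4.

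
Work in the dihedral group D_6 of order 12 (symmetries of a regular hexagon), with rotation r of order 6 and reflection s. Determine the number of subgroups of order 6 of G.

|G| = 12 and 6 | 12, so subgroups of order 6 are possible by Lagrange.
The subgroups of order 6 are: {e, r, r^2, r^3, r^4, r^5}; {e, r^2, r^4, s, r^2s, r^4s}; {e, r^2, r^4, rs, r^3s, r^5s}.
So G has 3 subgroups of order 6.

3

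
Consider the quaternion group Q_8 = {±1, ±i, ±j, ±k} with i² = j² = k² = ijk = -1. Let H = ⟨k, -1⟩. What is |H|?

4

|⟨k⟩| = 4 and |⟨-1⟩| = 2, so |H| is a multiple of lcm(4, 2) = 4 and divides |G| = 8.
Closing under the operation: H = {1, -1, k, -k}, so |H| = 4.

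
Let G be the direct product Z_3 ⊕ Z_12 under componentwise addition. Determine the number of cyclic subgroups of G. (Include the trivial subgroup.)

15

Each element a generates a cyclic subgroup ⟨a⟩; distinct elements may generate the same one (a cyclic group of order d has φ(d) generators).
Cyclic subgroups by order — order 1: 1; order 2: 1; order 3: 4; order 4: 1; order 6: 4; order 12: 4.
Total: 15.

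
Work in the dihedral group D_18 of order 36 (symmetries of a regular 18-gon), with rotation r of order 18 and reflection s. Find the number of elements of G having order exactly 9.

6

The elements of order 9 are: r^2, r^4, r^8, r^10, r^14, r^16.
That's 6.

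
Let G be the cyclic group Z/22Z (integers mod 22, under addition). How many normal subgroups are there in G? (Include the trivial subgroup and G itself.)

G is abelian, so every subgroup is normal.
G has 4 subgroups in total, hence 4 normal subgroups.

4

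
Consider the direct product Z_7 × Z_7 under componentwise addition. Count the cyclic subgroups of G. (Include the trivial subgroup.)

9

Each element a generates a cyclic subgroup ⟨a⟩; distinct elements may generate the same one (a cyclic group of order d has φ(d) generators).
Cyclic subgroups by order — order 1: 1; order 7: 8.
Total: 9.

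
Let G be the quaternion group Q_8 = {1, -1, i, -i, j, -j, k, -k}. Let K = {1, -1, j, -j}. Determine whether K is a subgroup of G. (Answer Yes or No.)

|K| = 4 divides |G| = 8, consistent with Lagrange.
K contains the identity, every element's inverse is in K, and K is closed under ·: it is a subgroup.
In fact K = ⟨j⟩.

Yes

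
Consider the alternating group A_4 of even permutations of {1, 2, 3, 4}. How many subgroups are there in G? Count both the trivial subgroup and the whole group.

10

|G| = 12, so by Lagrange every subgroup order divides 12. Divisors: 1, 2, 3, 4, 6, 12.
Subgroups by order — order 1: 1; order 2: 3; order 3: 4; order 4: 1; order 6: 0; order 12: 1.
Total: 1 + 3 + 4 + 1 + 0 + 1 = 10.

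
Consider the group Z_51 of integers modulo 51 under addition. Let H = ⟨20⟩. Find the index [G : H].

1

|⟨20⟩| = 51 and |G| = 51.
By Lagrange, [G : H] = |G|/|H| = 51/51 = 1.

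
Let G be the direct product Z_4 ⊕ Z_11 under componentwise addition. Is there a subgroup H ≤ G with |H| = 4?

Yes

4 | 44. A subgroup of order 4 is {(0,0), (1,0), (2,0), (3,0)}.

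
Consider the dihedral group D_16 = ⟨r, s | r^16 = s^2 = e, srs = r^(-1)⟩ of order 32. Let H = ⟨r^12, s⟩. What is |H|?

8

|⟨r^12⟩| = 4 and |⟨s⟩| = 2, so |H| is a multiple of lcm(4, 2) = 4 and divides |G| = 32.
Closing under the operation: H = {e, r^4, r^8, r^12, s, r^4s, r^8s, r^12s}, so |H| = 8.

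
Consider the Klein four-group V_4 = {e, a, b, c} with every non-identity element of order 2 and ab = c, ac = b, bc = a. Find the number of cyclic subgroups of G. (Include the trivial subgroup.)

Each element a generates a cyclic subgroup ⟨a⟩; distinct elements may generate the same one (a cyclic group of order d has φ(d) generators).
Cyclic subgroups by order — order 1: 1; order 2: 3.
Total: 4.

4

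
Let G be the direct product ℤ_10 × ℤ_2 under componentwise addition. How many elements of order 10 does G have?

An element (a,b) has order lcm(ord(a), ord(b)); count pairs with lcm equal to 10.
Enumerating gives 12 such elements.

12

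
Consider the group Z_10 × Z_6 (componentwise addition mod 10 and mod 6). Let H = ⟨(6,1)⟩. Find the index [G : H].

2

|⟨(6,1)⟩| = 30 and |G| = 60.
By Lagrange, [G : H] = |G|/|H| = 60/30 = 2.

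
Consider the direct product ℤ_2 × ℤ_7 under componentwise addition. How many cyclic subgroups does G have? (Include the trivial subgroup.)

4

Group the elements of G by the cyclic subgroup they generate; each cyclic subgroup of order d accounts for φ(d) elements.
Cyclic subgroups by order — order 1: 1; order 2: 1; order 7: 1; order 14: 1.
Total: 4.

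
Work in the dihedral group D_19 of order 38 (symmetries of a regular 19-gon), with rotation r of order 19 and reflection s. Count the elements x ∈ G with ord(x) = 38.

0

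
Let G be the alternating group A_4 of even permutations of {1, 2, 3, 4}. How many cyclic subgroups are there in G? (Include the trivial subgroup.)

8

Each element a generates a cyclic subgroup ⟨a⟩; distinct elements may generate the same one (a cyclic group of order d has φ(d) generators).
Cyclic subgroups by order — order 1: 1; order 2: 3; order 3: 4.
Total: 8.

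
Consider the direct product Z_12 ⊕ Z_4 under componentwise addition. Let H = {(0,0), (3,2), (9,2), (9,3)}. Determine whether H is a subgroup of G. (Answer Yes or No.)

No

(9,3) ∈ H but its inverse (3,1) ∉ H, so H is not a subgroup.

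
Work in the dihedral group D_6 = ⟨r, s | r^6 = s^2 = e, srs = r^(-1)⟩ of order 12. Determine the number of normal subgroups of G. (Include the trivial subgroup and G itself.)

G has 16 subgroups. Checking conjugation-invariance by order — order 1: 1/1 normal; order 2: 1/7 normal; order 3: 1/1 normal; order 4: 0/3 normal; order 6: 3/3 normal; order 12: 1/1 normal.
Total normal subgroups: 7.

7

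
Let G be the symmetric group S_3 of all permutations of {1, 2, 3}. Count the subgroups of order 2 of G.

3

|G| = 6 and 2 | 6, so subgroups of order 2 are possible by Lagrange.
The subgroups of order 2 are: {e, (1 2)}; {e, (1 3)}; {e, (2 3)}.
So G has 3 subgroups of order 2.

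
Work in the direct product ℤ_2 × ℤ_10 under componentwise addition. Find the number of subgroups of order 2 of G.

3

|G| = 20 and 2 | 20, so subgroups of order 2 are possible by Lagrange.
The subgroups of order 2 are: {(0,0), (0,5)}; {(0,0), (1,0)}; {(0,0), (1,5)}.
So G has 3 subgroups of order 2.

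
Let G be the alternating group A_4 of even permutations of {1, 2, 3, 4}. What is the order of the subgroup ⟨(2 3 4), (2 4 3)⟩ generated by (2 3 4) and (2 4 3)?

|⟨(2 3 4)⟩| = 3 and |⟨(2 4 3)⟩| = 3, so |H| is a multiple of lcm(3, 3) = 3 and divides |G| = 12.
Closing under the operation: H = {e, (2 3 4), (2 4 3)}, so |H| = 3.

3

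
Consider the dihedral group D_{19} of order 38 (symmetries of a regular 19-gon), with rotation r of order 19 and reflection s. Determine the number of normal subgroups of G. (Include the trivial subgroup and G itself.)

3

G has 22 subgroups. Checking conjugation-invariance by order — order 1: 1/1 normal; order 2: 0/19 normal; order 19: 1/1 normal; order 38: 1/1 normal.
Total normal subgroups: 3.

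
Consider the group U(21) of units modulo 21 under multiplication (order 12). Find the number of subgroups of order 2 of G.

3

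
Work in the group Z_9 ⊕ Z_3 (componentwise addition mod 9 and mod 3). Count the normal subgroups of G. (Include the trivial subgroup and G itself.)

G is abelian, so every subgroup is normal.
G has 10 subgroups in total, hence 10 normal subgroups.

10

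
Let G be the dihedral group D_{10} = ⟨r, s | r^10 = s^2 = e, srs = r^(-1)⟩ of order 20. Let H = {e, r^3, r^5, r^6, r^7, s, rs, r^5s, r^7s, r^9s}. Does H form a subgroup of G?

r^6 ∈ H but its inverse r^4 ∉ H, so H is not a subgroup.

No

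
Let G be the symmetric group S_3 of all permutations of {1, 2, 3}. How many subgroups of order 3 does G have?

1

|G| = 6 and 3 | 6, so subgroups of order 3 are possible by Lagrange.
The subgroups of order 3 are: {e, (1 2 3), (1 3 2)}.
So G has 1 subgroup of order 3.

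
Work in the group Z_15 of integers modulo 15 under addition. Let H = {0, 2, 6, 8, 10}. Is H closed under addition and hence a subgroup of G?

2 ∈ H but its inverse 13 ∉ H, so H is not a subgroup.

No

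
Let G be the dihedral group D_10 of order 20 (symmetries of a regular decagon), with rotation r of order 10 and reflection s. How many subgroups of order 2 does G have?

11

|G| = 20 and 2 | 20, so subgroups of order 2 are possible by Lagrange.
The subgroups of order 2 are: {e, r^2s}; {e, r^3s}; {e, r^4s}; {e, r^5}; … (11 in all).
So G has 11 subgroups of order 2.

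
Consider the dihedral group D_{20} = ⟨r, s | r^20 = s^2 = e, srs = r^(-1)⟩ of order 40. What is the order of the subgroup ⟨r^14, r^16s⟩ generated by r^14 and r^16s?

|⟨r^14⟩| = 10 and |⟨r^16s⟩| = 2, so |H| is a multiple of lcm(10, 2) = 10 and divides |G| = 40.
Closing under the operation: H = {e, r^2, r^4, r^6, r^8, r^10, r^12, r^14, r^16, r^18, s, r^2s, r^4s, r^6s, r^8s, r^10s, r^12s, r^14s, r^16s, r^18s}, so |H| = 20.

20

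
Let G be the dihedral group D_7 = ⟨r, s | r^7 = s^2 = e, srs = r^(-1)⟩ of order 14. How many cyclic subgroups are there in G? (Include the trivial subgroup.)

Group the elements of G by the cyclic subgroup they generate; each cyclic subgroup of order d accounts for φ(d) elements.
Cyclic subgroups by order — order 1: 1; order 2: 7; order 7: 1.
Total: 9.

9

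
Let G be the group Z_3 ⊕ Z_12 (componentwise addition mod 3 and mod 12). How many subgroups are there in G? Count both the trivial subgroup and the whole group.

|G| = 36, so by Lagrange every subgroup order divides 36. Divisors: 1, 2, 3, 4, 6, 9, 12, 18, 36.
Subgroups by order — order 1: 1; order 2: 1; order 3: 4; order 4: 1; order 6: 4; order 9: 1; order 12: 4; order 18: 1; order 36: 1.
Total: 1 + 1 + 4 + 1 + 4 + 1 + 4 + 1 + 1 = 18.

18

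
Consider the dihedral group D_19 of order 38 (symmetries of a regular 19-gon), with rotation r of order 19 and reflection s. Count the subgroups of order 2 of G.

|G| = 38 and 2 | 38, so subgroups of order 2 are possible by Lagrange.
The subgroups of order 2 are: {e, r^10s}; {e, r^11s}; {e, r^12s}; {e, r^13s}; … (19 in all).
So G has 19 subgroups of order 2.

19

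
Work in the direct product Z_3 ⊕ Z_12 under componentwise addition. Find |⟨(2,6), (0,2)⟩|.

|⟨(2,6)⟩| = 6 and |⟨(0,2)⟩| = 6, so |H| is a multiple of lcm(6, 6) = 6 and divides |G| = 36.
Closing under the operation: H = {(0,0), (0,2), (0,4), (0,6), (0,8), (0,10), (1,0), (1,2), (1,4), (1,6), (1,8), (1,10), (2,0), (2,2), (2,4), (2,6), (2,8), (2,10)}, so |H| = 18.

18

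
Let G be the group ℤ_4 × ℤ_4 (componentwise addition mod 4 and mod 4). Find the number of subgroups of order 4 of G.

7

|G| = 16 and 4 | 16, so subgroups of order 4 are possible by Lagrange.
The subgroups of order 4 are: {(0,0), (0,1), (0,2), (0,3)}; {(0,0), (0,2), (2,0), (2,2)}; {(0,0), (0,2), (2,1), (2,3)}; {(0,0), (1,0), (2,0), (3,0)}; … (7 in all).
So G has 7 subgroups of order 4.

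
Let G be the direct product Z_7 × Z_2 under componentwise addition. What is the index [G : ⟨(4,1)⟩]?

1

|⟨(4,1)⟩| = 14 and |G| = 14.
By Lagrange, [G : H] = |G|/|H| = 14/14 = 1.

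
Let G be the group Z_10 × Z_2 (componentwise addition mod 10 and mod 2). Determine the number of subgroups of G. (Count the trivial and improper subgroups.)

10

|G| = 20, so by Lagrange every subgroup order divides 20. Divisors: 1, 2, 4, 5, 10, 20.
Subgroups by order — order 1: 1; order 2: 3; order 4: 1; order 5: 1; order 10: 3; order 20: 1.
Total: 1 + 3 + 1 + 1 + 3 + 1 = 10.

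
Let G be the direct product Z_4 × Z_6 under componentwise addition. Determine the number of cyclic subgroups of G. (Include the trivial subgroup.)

12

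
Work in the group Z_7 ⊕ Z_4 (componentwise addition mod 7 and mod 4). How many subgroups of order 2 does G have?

|G| = 28 and 2 | 28, so subgroups of order 2 are possible by Lagrange.
The subgroups of order 2 are: {(0,0), (0,2)}.
So G has 1 subgroup of order 2.

1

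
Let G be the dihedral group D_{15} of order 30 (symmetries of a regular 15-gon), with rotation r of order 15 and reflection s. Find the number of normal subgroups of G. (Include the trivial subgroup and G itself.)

G has 28 subgroups. Checking conjugation-invariance by order — order 1: 1/1 normal; order 2: 0/15 normal; order 3: 1/1 normal; order 5: 1/1 normal; order 6: 0/5 normal; order 10: 0/3 normal; order 15: 1/1 normal; order 30: 1/1 normal.
Total normal subgroups: 5.

5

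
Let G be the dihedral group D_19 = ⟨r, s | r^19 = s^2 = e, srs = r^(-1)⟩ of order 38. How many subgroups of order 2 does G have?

|G| = 38 and 2 | 38, so subgroups of order 2 are possible by Lagrange.
The subgroups of order 2 are: {e, r^10s}; {e, r^11s}; {e, r^12s}; {e, r^13s}; … (19 in all).
So G has 19 subgroups of order 2.

19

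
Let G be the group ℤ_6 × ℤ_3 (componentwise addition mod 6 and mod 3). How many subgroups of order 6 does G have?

4

|G| = 18 and 6 | 18, so subgroups of order 6 are possible by Lagrange.
The subgroups of order 6 are: {(0,0), (0,1), (0,2), (3,0), (3,1), (3,2)}; {(0,0), (1,0), (2,0), (3,0), (4,0), (5,0)}; {(0,0), (1,1), (2,2), (3,0), (4,1), (5,2)}; {(0,0), (1,2), (2,1), (3,0), (4,2), (5,1)}.
So G has 4 subgroups of order 6.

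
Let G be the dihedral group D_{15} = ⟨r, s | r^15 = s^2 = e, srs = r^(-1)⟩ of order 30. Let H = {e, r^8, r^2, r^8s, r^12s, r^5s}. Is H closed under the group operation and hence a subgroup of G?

No

r^2 ∈ H but its inverse r^13 ∉ H, so H is not a subgroup.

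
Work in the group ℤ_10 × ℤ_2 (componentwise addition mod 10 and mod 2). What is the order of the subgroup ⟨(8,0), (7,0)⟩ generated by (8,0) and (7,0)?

|⟨(8,0)⟩| = 5 and |⟨(7,0)⟩| = 10, so |H| is a multiple of lcm(5, 10) = 10 and divides |G| = 20.
Closing under the operation: H = {(0,0), (1,0), (2,0), (3,0), (4,0), (5,0), (6,0), (7,0), (8,0), (9,0)}, so |H| = 10.

10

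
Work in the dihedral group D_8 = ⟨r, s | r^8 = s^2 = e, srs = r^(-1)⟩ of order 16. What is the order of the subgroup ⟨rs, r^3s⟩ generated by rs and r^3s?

|⟨rs⟩| = 2 and |⟨r^3s⟩| = 2, so |H| is a multiple of lcm(2, 2) = 2 and divides |G| = 16.
Closing under the operation: H = {e, r^2, r^4, r^6, rs, r^3s, r^5s, r^7s}, so |H| = 8.

8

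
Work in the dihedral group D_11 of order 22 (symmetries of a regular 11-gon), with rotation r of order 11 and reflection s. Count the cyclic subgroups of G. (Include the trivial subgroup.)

A cyclic subgroup of order d is generated by each of its φ(d) elements of order d, so the cyclic subgroups of order d number (#elements of order d)/φ(d).
Cyclic subgroups by order — order 1: 1; order 2: 11; order 11: 1.
Total: 13.

13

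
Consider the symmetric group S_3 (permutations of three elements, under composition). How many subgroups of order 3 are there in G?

1

|G| = 6 and 3 | 6, so subgroups of order 3 are possible by Lagrange.
The subgroups of order 3 are: {e, (1 2 3), (1 3 2)}.
So G has 1 subgroup of order 3.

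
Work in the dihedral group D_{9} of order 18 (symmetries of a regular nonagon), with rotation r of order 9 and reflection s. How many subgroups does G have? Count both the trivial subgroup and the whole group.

16

|G| = 18, so by Lagrange every subgroup order divides 18. Divisors: 1, 2, 3, 6, 9, 18.
Subgroups by order — order 1: 1; order 2: 9; order 3: 1; order 6: 3; order 9: 1; order 18: 1.
Total: 1 + 9 + 1 + 3 + 1 + 1 = 16.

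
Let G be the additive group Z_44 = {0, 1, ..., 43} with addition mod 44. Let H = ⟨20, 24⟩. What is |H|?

11

|⟨20⟩| = 11 and |⟨24⟩| = 11, so |H| is a multiple of lcm(11, 11) = 11 and divides |G| = 44.
Closing under the operation: H = {0, 4, 8, 12, 16, 20, 24, 28, 32, 36, 40}, so |H| = 11.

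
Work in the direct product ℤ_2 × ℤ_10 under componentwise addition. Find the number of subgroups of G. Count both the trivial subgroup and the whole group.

10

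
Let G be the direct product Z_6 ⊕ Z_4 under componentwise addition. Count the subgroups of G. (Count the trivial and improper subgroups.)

|G| = 24, so by Lagrange every subgroup order divides 24. Divisors: 1, 2, 3, 4, 6, 8, 12, 24.
Subgroups by order — order 1: 1; order 2: 3; order 3: 1; order 4: 3; order 6: 3; order 8: 1; order 12: 3; order 24: 1.
Total: 1 + 3 + 1 + 3 + 3 + 1 + 3 + 1 = 16.

16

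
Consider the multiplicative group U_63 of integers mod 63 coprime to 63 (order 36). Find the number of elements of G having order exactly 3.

8

The elements of order 3 are: 4, 16, 22, 25, 37, 43, 46, 58.
That's 8.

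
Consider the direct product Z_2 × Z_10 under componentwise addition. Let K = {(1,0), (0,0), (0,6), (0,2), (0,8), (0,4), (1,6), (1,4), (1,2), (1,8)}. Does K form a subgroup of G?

Yes

|K| = 10 divides |G| = 20, consistent with Lagrange.
K contains the identity, every element's inverse is in K, and K is closed under +: it is a subgroup.
In fact K = ⟨(1,2)⟩.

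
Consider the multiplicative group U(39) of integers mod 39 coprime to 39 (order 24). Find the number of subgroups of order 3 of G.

|G| = 24 and 3 | 24, so subgroups of order 3 are possible by Lagrange.
The subgroups of order 3 are: {1, 16, 22}.
So G has 1 subgroup of order 3.

1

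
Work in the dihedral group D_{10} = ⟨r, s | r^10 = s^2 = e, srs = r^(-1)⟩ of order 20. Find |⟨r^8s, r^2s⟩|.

10

|⟨r^8s⟩| = 2 and |⟨r^2s⟩| = 2, so |H| is a multiple of lcm(2, 2) = 2 and divides |G| = 20.
Closing under the operation: H = {e, r^2, r^4, r^6, r^8, s, r^2s, r^4s, r^6s, r^8s}, so |H| = 10.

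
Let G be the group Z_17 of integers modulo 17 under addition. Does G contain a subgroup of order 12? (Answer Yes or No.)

No

12 does not divide |G| = 17, so by Lagrange no subgroup of order 12 exists.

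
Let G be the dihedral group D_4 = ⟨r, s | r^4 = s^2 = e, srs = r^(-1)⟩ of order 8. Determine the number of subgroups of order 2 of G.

|G| = 8 and 2 | 8, so subgroups of order 2 are possible by Lagrange.
The subgroups of order 2 are: {e, r^2}; {e, r^2s}; {e, r^3s}; {e, rs}; … (5 in all).
So G has 5 subgroups of order 2.

5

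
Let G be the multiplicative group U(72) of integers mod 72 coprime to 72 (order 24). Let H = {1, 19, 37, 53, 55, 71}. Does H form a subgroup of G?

No

Closure fails: 37 · 71 = 35 ∉ H. So H is not a subgroup.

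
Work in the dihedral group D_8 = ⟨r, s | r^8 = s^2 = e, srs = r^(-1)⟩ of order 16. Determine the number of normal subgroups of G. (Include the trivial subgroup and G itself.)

7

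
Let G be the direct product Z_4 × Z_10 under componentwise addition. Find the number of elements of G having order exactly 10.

12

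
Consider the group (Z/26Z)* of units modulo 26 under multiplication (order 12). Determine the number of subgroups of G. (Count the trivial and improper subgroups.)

6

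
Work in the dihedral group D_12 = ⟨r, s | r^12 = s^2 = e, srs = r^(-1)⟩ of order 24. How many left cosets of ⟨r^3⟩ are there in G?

6

|⟨r^3⟩| = 4 and |G| = 24.
By Lagrange, [G : H] = |G|/|H| = 24/4 = 6.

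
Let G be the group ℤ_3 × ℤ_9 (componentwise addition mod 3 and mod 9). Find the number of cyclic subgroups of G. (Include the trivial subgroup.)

A cyclic subgroup of order d is generated by each of its φ(d) elements of order d, so the cyclic subgroups of order d number (#elements of order d)/φ(d).
Cyclic subgroups by order — order 1: 1; order 3: 4; order 9: 3.
Total: 8.

8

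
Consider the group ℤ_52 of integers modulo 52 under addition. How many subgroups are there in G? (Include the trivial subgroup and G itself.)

Subgroups of the cyclic group ℤ_52 correspond bijectively to divisors of 52.
Divisors of 52: 1, 2, 4, 13, 26, 52.
So ℤ_52 has 6 subgroups.

6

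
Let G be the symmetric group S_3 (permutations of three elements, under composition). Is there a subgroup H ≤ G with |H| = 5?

No

5 does not divide |G| = 6, so by Lagrange no subgroup of order 5 exists.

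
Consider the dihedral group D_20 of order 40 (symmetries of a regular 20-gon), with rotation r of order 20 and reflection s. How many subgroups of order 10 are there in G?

|G| = 40 and 10 | 40, so subgroups of order 10 are possible by Lagrange.
The subgroups of order 10 are: {e, r^2, r^4, r^6, r^8, r^10, r^12, r^14, r^16, r^18}; {e, r^4, r^8, r^12, r^16, r^2s, r^6s, r^10s, r^14s, r^18s}; {e, r^4, r^8, r^12, r^16, r^3s, r^7s, r^11s, r^15s, r^19s}; {e, r^4, r^8, r^12, r^16, s, r^4s, r^8s, r^12s, r^16s}; … (5 in all).
So G has 5 subgroups of order 10.

5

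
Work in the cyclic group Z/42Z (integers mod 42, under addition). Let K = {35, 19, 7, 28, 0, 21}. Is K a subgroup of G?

19 ∈ K but its inverse 23 ∉ K, so K is not a subgroup.

No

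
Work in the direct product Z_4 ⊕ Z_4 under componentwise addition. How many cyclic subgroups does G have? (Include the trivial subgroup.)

Each element a generates a cyclic subgroup ⟨a⟩; distinct elements may generate the same one (a cyclic group of order d has φ(d) generators).
Cyclic subgroups by order — order 1: 1; order 2: 3; order 4: 6.
Total: 10.

10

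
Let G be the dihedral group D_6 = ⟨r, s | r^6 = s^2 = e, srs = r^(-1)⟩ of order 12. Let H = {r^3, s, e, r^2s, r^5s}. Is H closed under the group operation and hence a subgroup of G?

No

|H| = 5 does not divide |G| = 12, so by Lagrange H is not a subgroup.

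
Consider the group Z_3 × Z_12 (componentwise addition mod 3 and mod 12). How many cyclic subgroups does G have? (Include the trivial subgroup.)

A cyclic subgroup of order d is generated by each of its φ(d) elements of order d, so the cyclic subgroups of order d number (#elements of order d)/φ(d).
Cyclic subgroups by order — order 1: 1; order 2: 1; order 3: 4; order 4: 1; order 6: 4; order 12: 4.
Total: 15.

15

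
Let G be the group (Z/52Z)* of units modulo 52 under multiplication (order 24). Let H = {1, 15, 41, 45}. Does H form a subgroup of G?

No

41 ∈ H but its inverse 33 ∉ H, so H is not a subgroup.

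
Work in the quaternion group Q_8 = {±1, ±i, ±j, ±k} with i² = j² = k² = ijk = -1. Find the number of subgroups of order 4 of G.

3

|G| = 8 and 4 | 8, so subgroups of order 4 are possible by Lagrange.
The subgroups of order 4 are: {1, -1, i, -i}; {1, -1, j, -j}; {1, -1, k, -k}.
So G has 3 subgroups of order 4.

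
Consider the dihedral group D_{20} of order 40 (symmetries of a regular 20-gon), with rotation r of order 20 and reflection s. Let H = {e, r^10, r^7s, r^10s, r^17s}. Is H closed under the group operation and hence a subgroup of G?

Closure fails: r^17s · r^10s = r^7 ∉ H. So H is not a subgroup.

No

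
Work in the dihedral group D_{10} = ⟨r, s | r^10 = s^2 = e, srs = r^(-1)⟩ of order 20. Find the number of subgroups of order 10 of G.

|G| = 20 and 10 | 20, so subgroups of order 10 are possible by Lagrange.
The subgroups of order 10 are: {e, r, r^2, r^3, r^4, r^5, r^6, r^7, r^8, r^9}; {e, r^2, r^4, r^6, r^8, s, r^2s, r^4s, r^6s, r^8s}; {e, r^2, r^4, r^6, r^8, rs, r^3s, r^5s, r^7s, r^9s}.
So G has 3 subgroups of order 10.

3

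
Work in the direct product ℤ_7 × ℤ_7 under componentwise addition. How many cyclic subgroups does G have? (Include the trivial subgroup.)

Each element a generates a cyclic subgroup ⟨a⟩; distinct elements may generate the same one (a cyclic group of order d has φ(d) generators).
Cyclic subgroups by order — order 1: 1; order 7: 8.
Total: 9.

9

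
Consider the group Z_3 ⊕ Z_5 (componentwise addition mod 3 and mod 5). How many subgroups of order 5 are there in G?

|G| = 15 and 5 | 15, so subgroups of order 5 are possible by Lagrange.
The subgroups of order 5 are: {(0,0), (0,1), (0,2), (0,3), (0,4)}.
So G has 1 subgroup of order 5.

1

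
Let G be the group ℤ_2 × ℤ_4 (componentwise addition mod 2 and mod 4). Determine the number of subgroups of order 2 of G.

|G| = 8 and 2 | 8, so subgroups of order 2 are possible by Lagrange.
The subgroups of order 2 are: {(0,0), (0,2)}; {(0,0), (1,0)}; {(0,0), (1,2)}.
So G has 3 subgroups of order 2.

3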